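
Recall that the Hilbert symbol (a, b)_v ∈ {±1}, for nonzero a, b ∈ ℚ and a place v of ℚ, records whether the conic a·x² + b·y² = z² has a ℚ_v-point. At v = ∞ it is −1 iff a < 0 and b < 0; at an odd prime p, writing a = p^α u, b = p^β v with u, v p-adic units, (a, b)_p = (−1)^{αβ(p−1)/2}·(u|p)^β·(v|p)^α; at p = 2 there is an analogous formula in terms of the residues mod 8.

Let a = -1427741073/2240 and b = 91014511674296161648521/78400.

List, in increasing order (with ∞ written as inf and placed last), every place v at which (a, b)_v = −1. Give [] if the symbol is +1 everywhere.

(a, b) ≡ (-5098555, 41) mod (ℚ^×)²; places V = {2, 3, 5, 7, 11, 17, 19, 41, ∞}.
(a,b)_7: α=-1, u≡5; β=-2, v≡5 (mod 7); (5|7)=-1, (5|7)=-1; sign (−1)^0·-1^-2·-1^-1 = -1.
(a,b)_3: α=4, u≡2; β=10, v≡2 (mod 3); (2|3)=-1, (2|3)=-1; sign (−1)^0·-1^10·-1^4 = +1.
(a,b)_∞: sgn(-5098555)=−, sgn(41)=+, so +1.
(a,b)_17: α=1, u≡15; β=2, v≡7 (mod 17); (15|17)=+1, (7|17)=-1; sign (−1)^0·+1^2·-1^1 = -1.
(a,b)_2: α=-6, β=-6; u≡5, v≡1 (mod 8); ε(u)ε(v)=0·0, αω(v)=-6·0, βω(u)=-6·1; sum ≡ 0  ⇒  +1.
(a,b)_19: α=1, u≡4; β=2, v≡2 (mod 19); (4|19)=+1, (2|19)=-1; sign (−1)^0·+1^2·-1^1 = -1.
(a,b)_41: α=1, u≡20; β=3, v≡40 (mod 41); (20|41)=+1, (40|41)=+1; sign (−1)^0·+1^3·+1^1 = +1.
(a,b)_5: α=-1, u≡4; β=-2, v≡1 (mod 5); (4|5)=+1, (1|5)=+1; sign (−1)^0·+1^-2·+1^-1 = +1.
(a,b)_11: α=3, u≡10; β=8, v≡10 (mod 11); (10|11)=-1, (10|11)=-1; sign (−1)^0·-1^8·-1^3 = -1.
|Ram(-5098555, 41)| = 4, even; anisotropic at {7, 11, 17, 19}.

[7, 11, 17, 19]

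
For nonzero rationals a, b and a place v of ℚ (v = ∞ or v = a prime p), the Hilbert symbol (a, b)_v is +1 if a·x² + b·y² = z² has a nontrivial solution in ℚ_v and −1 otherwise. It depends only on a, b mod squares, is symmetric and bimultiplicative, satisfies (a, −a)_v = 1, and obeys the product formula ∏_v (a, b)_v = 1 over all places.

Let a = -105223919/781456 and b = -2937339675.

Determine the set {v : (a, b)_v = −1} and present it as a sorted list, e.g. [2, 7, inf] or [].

(a, b) ≡ (-551, -43) mod (ℚ^×)²; places V = {2, 3, 5, 13, 17, 19, 23, 29, 43, ∞}.
(a,b)_17: α=-2, u≡12; β=0, v≡4 (mod 17); (12|17)=-1, (4|17)=+1; sign (−1)^0·-1^0·+1^-2 = +1.
(a,b)_2: α=-4, β=0; u≡1, v≡5 (mod 8); ε(u)ε(v)=0·0, αω(v)=-4·1, βω(u)=0·0; sum ≡ 0  ⇒  +1.
(a,b)_19: α=3, u≡6; β=2, v≡18 (mod 19); (6|19)=+1, (18|19)=-1; sign (−1)^0·+1^2·-1^3 = -1.
(a,b)_13: α=-2, u≡2; β=0, v≡3 (mod 13); (2|13)=-1, (3|13)=+1; sign (−1)^0·-1^0·+1^-2 = +1.
(a,b)_3: α=0, u≡1; β=2, v≡2 (mod 3); (1|3)=+1, (2|3)=-1; sign (−1)^0·+1^2·-1^0 = +1.
(a,b)_23: α=2, u≡2; β=0, v≡8 (mod 23); (2|23)=+1, (8|23)=+1; sign (−1)^0·+1^0·+1^2 = +1.
(a,b)_43: α=0, u≡18; β=1, v≡5 (mod 43); (18|43)=-1, (5|43)=-1; sign (−1)^0·-1^1·-1^0 = -1.
(a,b)_∞: sgn(-551)=−, sgn(-43)=−, so -1.
(a,b)_5: α=0, u≡1; β=2, v≡3 (mod 5); (1|5)=+1, (3|5)=-1; sign (−1)^0·+1^2·-1^0 = +1.
(a,b)_29: α=1, u≡15; β=2, v≡27 (mod 29); (15|29)=-1, (27|29)=-1; sign (−1)^0·-1^2·-1^1 = -1.
Ram(-551, -43) = {19, 29, 43, ∞}; no ℚ_19-point on the conic.

[19, 29, 43, inf]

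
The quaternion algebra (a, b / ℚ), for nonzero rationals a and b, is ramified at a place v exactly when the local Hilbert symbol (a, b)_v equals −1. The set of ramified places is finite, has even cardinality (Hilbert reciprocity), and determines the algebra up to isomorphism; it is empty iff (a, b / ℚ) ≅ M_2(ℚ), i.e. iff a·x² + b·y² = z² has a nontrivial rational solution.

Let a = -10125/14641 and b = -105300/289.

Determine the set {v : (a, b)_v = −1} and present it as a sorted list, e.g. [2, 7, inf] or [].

(a, b) ≡ (-5, -13) mod (ℚ^×)²; places V = {2, 3, 5, 11, 13, 17, ∞}.
(a,b)_5: α=3, u≡4; β=2, v≡2 (mod 5); (4|5)=+1, (2|5)=-1; sign (−1)^0·+1^2·-1^3 = -1.
(a,b)_∞: sgn(-5)=−, sgn(-13)=−, so -1.
(a,b)_3: α=4, u≡1; β=4, v≡2 (mod 3); (1|3)=+1, (2|3)=-1; sign (−1)^0·+1^4·-1^4 = +1.
(a,b)_13: α=0, u≡5; β=1, v≡4 (mod 13); (5|13)=-1, (4|13)=+1; sign (−1)^0·-1^1·+1^0 = -1.
(a,b)_11: α=-4, u≡6; β=0, v≡1 (mod 11); (6|11)=-1, (1|11)=+1; sign (−1)^0·-1^0·+1^-4 = +1.
(a,b)_2: α=0, β=2; u≡3, v≡3 (mod 8); ε(u)ε(v)=1·1, αω(v)=0·1, βω(u)=2·1; sum ≡ 1  ⇒  -1.
(a,b)_17: α=0, u≡6; β=-2, v≡15 (mod 17); (6|17)=-1, (15|17)=+1; sign (−1)^0·-1^-2·+1^0 = +1.
|Ram(-5, -13)| = 4, even; anisotropic at {2, 5, 13, ∞}.

[2, 5, 13, inf]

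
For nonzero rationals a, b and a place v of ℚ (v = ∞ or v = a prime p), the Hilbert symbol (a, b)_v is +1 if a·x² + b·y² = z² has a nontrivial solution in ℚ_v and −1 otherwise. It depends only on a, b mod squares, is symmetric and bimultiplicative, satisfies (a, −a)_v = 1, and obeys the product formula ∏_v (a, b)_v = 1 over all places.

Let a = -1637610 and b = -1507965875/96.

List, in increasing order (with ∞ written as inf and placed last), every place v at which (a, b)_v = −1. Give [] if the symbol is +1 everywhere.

(a, b) ≡ (-9690, -7410) mod (ℚ^×)²; places V = {2, 3, 5, 13, 17, 19, ∞}.
(a,b)_∞: sgn(-9690)=−, sgn(-7410)=−, so -1.
(a,b)_13: α=2, u≡8; β=3, v≡5 (mod 13); (8|13)=-1, (5|13)=-1; sign (−1)^0·-1^3·-1^2 = -1.
(a,b)_5: α=1, u≡3; β=3, v≡3 (mod 5); (3|5)=-1, (3|5)=-1; sign (−1)^0·-1^3·-1^1 = +1.
(a,b)_3: α=1, u≡1; β=-1, v≡2 (mod 3); (1|3)=+1, (2|3)=-1; sign (−1)^1·+1^-1·-1^1 = +1.
(a,b)_17: α=1, u≡9; β=2, v≡8 (mod 17); (9|17)=+1, (8|17)=+1; sign (−1)^0·+1^2·+1^1 = +1.
(a,b)_2: α=1, β=-5; u≡3, v≡7 (mod 8); ε(u)ε(v)=1·1, αω(v)=1·0, βω(u)=-5·1; sum ≡ 0  ⇒  +1.
(a,b)_19: α=1, u≡13; β=1, v≡4 (mod 19); (13|19)=-1, (4|19)=+1; sign (−1)^1·-1^1·+1^1 = +1.
Ram(-9690, -7410) = {13, ∞}; no ℚ_13-point on the conic.

[13, inf]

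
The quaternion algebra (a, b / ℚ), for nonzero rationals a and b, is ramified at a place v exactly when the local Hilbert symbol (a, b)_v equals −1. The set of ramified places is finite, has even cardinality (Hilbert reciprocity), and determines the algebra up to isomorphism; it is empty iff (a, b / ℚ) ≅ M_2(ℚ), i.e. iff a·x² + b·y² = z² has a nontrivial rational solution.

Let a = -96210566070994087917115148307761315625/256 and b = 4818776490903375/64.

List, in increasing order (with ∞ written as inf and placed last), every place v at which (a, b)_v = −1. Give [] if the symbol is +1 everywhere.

[2, 5, 7, 29]

Mod squares: a ≡ -145145, b ≡ 25415. Check v ∈ {∞, 2, 3, 5, 7, 11, 13, 17, 23, 29}.
v=5: a=5^5·(≡4), b=5^3·(≡3) mod 5; (4|5)=+1, (3|5)=-1; (−1)^{5·3·2}·(+1)^3·(-1)^5 = -1.
v=∞: -145145 < 0 and 25415 > 0  ⇒  (a,b)_∞ = +1.
v=2: v_2(a)=-8, v_2(b)=-6; units ≡ 7, 7 (mod 8); ε·ε+αω+βω = 1·1+-8·0+-6·0 ≡ 1  ⇒  (a,b)_2 = -1.
v=23: a=23^2·(≡4), b=23^1·(≡9) mod 23; (4|23)=+1, (9|23)=+1; (−1)^{2·1·11}·(+1)^1·(+1)^2 = +1.
v=29: a=29^5·(≡19), b=29^2·(≡27) mod 29; (19|29)=-1, (27|29)=-1; (−1)^{5·2·14}·(-1)^2·(-1)^5 = -1.
v=3: a=3^4·(≡1), b=3^2·(≡2) mod 3; (1|3)=+1, (2|3)=-1; (−1)^{4·2·1}·(+1)^2·(-1)^4 = +1.
v=11: a=11^7·(≡3), b=11^2·(≡4) mod 11; (3|11)=+1, (4|11)=+1; (−1)^{7·2·5}·(+1)^2·(+1)^7 = +1.
v=17: a=17^4·(≡9), b=17^1·(≡15) mod 17; (9|17)=+1, (15|17)=+1; (−1)^{4·1·8}·(+1)^1·(+1)^4 = +1.
v=7: a=7^3·(≡3), b=7^2·(≡3) mod 7; (3|7)=-1, (3|7)=-1; (−1)^{3·2·3}·(-1)^2·(-1)^3 = -1.
v=13: a=13^7·(≡5), b=13^3·(≡2) mod 13; (5|13)=-1, (2|13)=-1; (−1)^{7·3·6}·(-1)^3·(-1)^7 = +1.
(-145145, 25415 / ℚ) ramifies at {2, 5, 7, 29}: a division algebra.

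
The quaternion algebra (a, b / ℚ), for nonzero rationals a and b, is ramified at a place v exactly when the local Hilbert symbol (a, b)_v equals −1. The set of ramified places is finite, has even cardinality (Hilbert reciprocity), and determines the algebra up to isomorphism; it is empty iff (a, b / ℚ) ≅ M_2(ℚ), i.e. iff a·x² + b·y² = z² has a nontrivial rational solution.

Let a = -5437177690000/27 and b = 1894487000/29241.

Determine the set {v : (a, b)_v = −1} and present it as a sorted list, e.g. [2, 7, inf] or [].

[2, 3, 5, 7]

Mod squares: a ≡ -19803, b ≡ 230. Check v ∈ {∞, 2, 3, 5, 7, 19, 23, 41}.
v=19: a=19^0·(≡14), b=19^-2·(≡8) mod 19; (14|19)=-1, (8|19)=-1; (−1)^{0·-2·9}·(-1)^-2·(-1)^0 = +1.
v=3: a=3^-3·(≡2), b=3^-4·(≡2) mod 3; (2|3)=-1, (2|3)=-1; (−1)^{-3·-4·1}·(-1)^-4·(-1)^-3 = -1.
v=41: a=41^3·(≡1), b=41^2·(≡40) mod 41; (1|41)=+1, (40|41)=+1; (−1)^{3·2·20}·(+1)^2·(+1)^3 = +1.
v=2: v_2(a)=4, v_2(b)=3; units ≡ 5, 3 (mod 8); ε·ε+αω+βω = 0·1+4·1+3·1 ≡ 1  ⇒  (a,b)_2 = -1.
v=23: a=23^1·(≡2), b=23^1·(≡14) mod 23; (2|23)=+1, (14|23)=-1; (−1)^{1·1·11}·(+1)^1·(-1)^1 = +1.
v=7: a=7^3·(≡6), b=7^2·(≡6) mod 7; (6|7)=-1, (6|7)=-1; (−1)^{3·2·3}·(-1)^2·(-1)^3 = -1.
v=5: a=5^4·(≡3), b=5^3·(≡1) mod 5; (3|5)=-1, (1|5)=+1; (−1)^{4·3·2}·(-1)^3·(+1)^4 = -1.
v=∞: -19803 < 0 and 230 > 0  ⇒  (a,b)_∞ = +1.
Ram(-19803, 230) = {2, 3, 5, 7}; no ℚ_2-point on the conic.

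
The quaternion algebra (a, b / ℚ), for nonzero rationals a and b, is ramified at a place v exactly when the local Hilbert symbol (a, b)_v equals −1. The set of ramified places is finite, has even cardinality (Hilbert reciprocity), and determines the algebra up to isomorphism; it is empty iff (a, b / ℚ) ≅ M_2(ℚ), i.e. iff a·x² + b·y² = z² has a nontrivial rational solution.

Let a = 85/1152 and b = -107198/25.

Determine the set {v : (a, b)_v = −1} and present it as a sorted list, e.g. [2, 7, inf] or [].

(a, b) ≡ (170, -107198) mod (ℚ^×)²; places V = {2, 3, 5, 7, 13, 17, 19, 31, ∞}.
(a,b)_19: α=0, u≡15; β=1, v≡16 (mod 19); (15|19)=-1, (16|19)=+1; sign (−1)^0·-1^1·+1^0 = -1.
(a,b)_31: α=0, u≡17; β=1, v≡8 (mod 31); (17|31)=-1, (8|31)=+1; sign (−1)^0·-1^1·+1^0 = -1.
(a,b)_13: α=0, u≡9; β=1, v≡4 (mod 13); (9|13)=+1, (4|13)=+1; sign (−1)^0·+1^1·+1^0 = +1.
(a,b)_5: α=1, u≡1; β=-2, v≡2 (mod 5); (1|5)=+1, (2|5)=-1; sign (−1)^0·+1^-2·-1^1 = -1.
(a,b)_∞: sgn(170)=+, sgn(-107198)=−, so +1.
(a,b)_17: α=1, u≡3; β=0, v≡9 (mod 17); (3|17)=-1, (9|17)=+1; sign (−1)^0·-1^0·+1^1 = +1.
(a,b)_3: α=-2, u≡2; β=0, v≡1 (mod 3); (2|3)=-1, (1|3)=+1; sign (−1)^0·-1^0·+1^-2 = +1.
(a,b)_7: α=0, u≡2; β=1, v≡4 (mod 7); (2|7)=+1, (4|7)=+1; sign (−1)^0·+1^1·+1^0 = +1.
(a,b)_2: α=-7, β=1; u≡5, v≡1 (mod 8); ε(u)ε(v)=0·0, αω(v)=-7·0, βω(u)=1·1; sum ≡ 1  ⇒  -1.
(170, -107198 / ℚ) ramifies at {2, 5, 19, 31}: a division algebra.

[2, 5, 19, 31]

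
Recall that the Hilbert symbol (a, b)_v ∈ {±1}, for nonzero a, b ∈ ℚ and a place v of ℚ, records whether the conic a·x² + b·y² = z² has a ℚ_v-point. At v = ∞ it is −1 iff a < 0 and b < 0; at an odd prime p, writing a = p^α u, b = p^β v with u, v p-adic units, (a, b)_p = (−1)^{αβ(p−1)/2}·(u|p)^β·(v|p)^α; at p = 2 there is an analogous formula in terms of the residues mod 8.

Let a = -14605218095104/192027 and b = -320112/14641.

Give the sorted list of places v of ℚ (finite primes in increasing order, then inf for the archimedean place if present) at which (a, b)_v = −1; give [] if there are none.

(a, b) ≡ (-11131302, -247) mod (ℚ^×)²; places V = {2, 3, 7, 11, 13, 19, 23, 29, 31, 37, ∞}.
(a,b)_31: α=2, u≡27; β=0, v≡20 (mod 31); (27|31)=-1, (20|31)=+1; sign (−1)^0·-1^0·+1^2 = +1.
(a,b)_7: α=1, u≡4; β=0, v≡3 (mod 7); (4|7)=+1, (3|7)=-1; sign (−1)^0·+1^0·-1^1 = -1.
(a,b)_3: α=-1, u≡2; β=4, v≡2 (mod 3); (2|3)=-1, (2|3)=-1; sign (−1)^0·-1^4·-1^-1 = -1.
(a,b)_13: α=1, u≡4; β=1, v≡8 (mod 13); (4|13)=+1, (8|13)=-1; sign (−1)^0·+1^1·-1^1 = -1.
(a,b)_23: α=-2, u≡13; β=0, v≡9 (mod 23); (13|23)=+1, (9|23)=+1; sign (−1)^0·+1^0·+1^-2 = +1.
(a,b)_2: α=13, β=4; u≡5, v≡1 (mod 8); ε(u)ε(v)=0·0, αω(v)=13·0, βω(u)=4·1; sum ≡ 0  ⇒  +1.
(a,b)_19: α=1, u≡11; β=1, v≡16 (mod 19); (11|19)=+1, (16|19)=+1; sign (−1)^1·+1^1·+1^1 = -1.
(a,b)_∞: sgn(-11131302)=−, sgn(-247)=−, so -1.
(a,b)_29: α=1, u≡16; β=0, v≡17 (mod 29); (16|29)=+1, (17|29)=-1; sign (−1)^0·+1^0·-1^1 = -1.
(a,b)_37: α=1, u≡7; β=0, v≡9 (mod 37); (7|37)=+1, (9|37)=+1; sign (−1)^0·+1^0·+1^1 = +1.
(a,b)_11: α=-2, u≡4; β=-4, v≡10 (mod 11); (4|11)=+1, (10|11)=-1; sign (−1)^0·+1^-4·-1^-2 = +1.
Ram(-11131302, -247) = {3, 7, 13, 19, 29, ∞}; no ℚ_3-point on the conic.

[3, 7, 13, 19, 29, inf]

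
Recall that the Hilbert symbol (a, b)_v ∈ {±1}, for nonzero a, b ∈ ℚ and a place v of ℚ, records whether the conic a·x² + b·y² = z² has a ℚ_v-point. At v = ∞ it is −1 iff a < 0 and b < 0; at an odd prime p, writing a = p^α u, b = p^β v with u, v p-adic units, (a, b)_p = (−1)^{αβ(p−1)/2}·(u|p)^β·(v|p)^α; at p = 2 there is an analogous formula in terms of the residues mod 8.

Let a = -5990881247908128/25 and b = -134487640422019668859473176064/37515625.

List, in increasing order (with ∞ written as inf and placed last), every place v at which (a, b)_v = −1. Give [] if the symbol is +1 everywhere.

[2, 11, 29, inf]

(a, b) ≡ (-4002, -15686) mod (ℚ^×)²; places V = {2, 3, 5, 7, 11, 13, 23, 29, 31, ∞}.
(a,b)_3: α=3, u≡1; β=4, v≡1 (mod 3); (1|3)=+1, (1|3)=+1; sign (−1)^0·+1^4·+1^3 = +1.
(a,b)_7: α=0, u≡4; β=-4, v≡1 (mod 7); (4|7)=+1, (1|7)=+1; sign (−1)^0·+1^-4·+1^0 = +1.
(a,b)_5: α=-2, u≡2; β=-6, v≡1 (mod 5); (2|5)=-1, (1|5)=+1; sign (−1)^0·-1^-6·+1^-2 = +1.
(a,b)_13: α=2, u≡7; β=4, v≡7 (mod 13); (7|13)=-1, (7|13)=-1; sign (−1)^0·-1^4·-1^2 = +1.
(a,b)_23: α=3, u≡22; β=7, v≡3 (mod 23); (22|23)=-1, (3|23)=+1; sign (−1)^1·-1^7·+1^3 = +1.
(a,b)_31: α=2, u≡28; β=3, v≡11 (mod 31); (28|31)=+1, (11|31)=-1; sign (−1)^0·+1^3·-1^2 = +1.
(a,b)_∞: sgn(-4002)=−, sgn(-15686)=−, so -1.
(a,b)_29: α=1, u≡22; β=2, v≡14 (mod 29); (22|29)=+1, (14|29)=-1; sign (−1)^0·+1^2·-1^1 = -1.
(a,b)_11: α=2, u≡7; β=3, v≡1 (mod 11); (7|11)=-1, (1|11)=+1; sign (−1)^0·-1^3·+1^2 = -1.
(a,b)_2: α=5, β=9; u≡7, v≡5 (mod 8); ε(u)ε(v)=1·0, αω(v)=5·1, βω(u)=9·0; sum ≡ 1  ⇒  -1.
(-4002, -15686 / ℚ) ramifies at {2, 11, 29, ∞}: a division algebra.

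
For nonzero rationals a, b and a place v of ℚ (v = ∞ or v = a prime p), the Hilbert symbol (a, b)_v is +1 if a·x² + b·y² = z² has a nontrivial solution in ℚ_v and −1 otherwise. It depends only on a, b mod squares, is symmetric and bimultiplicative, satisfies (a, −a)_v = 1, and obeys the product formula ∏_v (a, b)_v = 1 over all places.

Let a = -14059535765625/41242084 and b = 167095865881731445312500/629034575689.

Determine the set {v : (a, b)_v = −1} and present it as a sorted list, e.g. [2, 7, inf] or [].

Mod squares: a ≡ -13209, b ≡ 357. Check v ∈ {∞, 2, 3, 5, 7, 11, 13, 17, 19, 29, 37}.
v=11: a=11^0·(≡6), b=11^2·(≡5) mod 11; (6|11)=-1, (5|11)=+1; (−1)^{0·2·5}·(-1)^2·(+1)^0 = +1.
v=17: a=17^1·(≡14), b=17^1·(≡13) mod 17; (14|17)=-1, (13|17)=+1; (−1)^{1·1·8}·(-1)^1·(+1)^1 = -1.
v=5: a=5^6·(≡4), b=5^12·(≡3) mod 5; (4|5)=+1, (3|5)=-1; (−1)^{6·12·2}·(+1)^12·(-1)^6 = +1.
v=37: a=37^1·(≡19), b=37^2·(≡18) mod 37; (19|37)=-1, (18|37)=-1; (−1)^{1·2·18}·(-1)^2·(-1)^1 = -1.
v=29: a=29^2·(≡8), b=29^0·(≡9) mod 29; (8|29)=-1, (9|29)=+1; (−1)^{2·0·14}·(-1)^0·(+1)^2 = +1.
v=3: a=3^5·(≡1), b=3^11·(≡2) mod 3; (1|3)=+1, (2|3)=-1; (−1)^{5·11·1}·(+1)^11·(-1)^5 = +1.
v=13: a=13^-4·(≡1), b=13^-6·(≡6) mod 13; (1|13)=+1, (6|13)=-1; (−1)^{-4·-6·6}·(+1)^-6·(-1)^-4 = +1.
v=7: a=7^1·(≡6), b=7^3·(≡2) mod 7; (6|7)=-1, (2|7)=+1; (−1)^{1·3·3}·(-1)^3·(+1)^1 = +1.
v=19: a=19^-2·(≡18), b=19^-4·(≡10) mod 19; (18|19)=-1, (10|19)=-1; (−1)^{-2·-4·9}·(-1)^-4·(-1)^-2 = +1.
v=2: v_2(a)=-2, v_2(b)=2; units ≡ 7, 5 (mod 8); ε·ε+αω+βω = 1·0+-2·1+2·0 ≡ 0  ⇒  (a,b)_2 = +1.
v=∞: -13209 < 0 and 357 > 0  ⇒  (a,b)_∞ = +1.
(-13209, 357 / ℚ) ramifies at {17, 37}: a division algebra.

[17, 37]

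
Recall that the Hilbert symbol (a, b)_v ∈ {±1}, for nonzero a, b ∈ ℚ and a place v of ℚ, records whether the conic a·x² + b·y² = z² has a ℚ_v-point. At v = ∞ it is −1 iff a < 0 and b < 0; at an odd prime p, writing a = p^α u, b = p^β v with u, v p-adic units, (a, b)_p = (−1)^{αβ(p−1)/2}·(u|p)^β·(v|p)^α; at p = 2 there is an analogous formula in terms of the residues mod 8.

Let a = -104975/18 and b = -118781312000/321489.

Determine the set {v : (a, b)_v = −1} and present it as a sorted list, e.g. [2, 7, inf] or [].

[5, 17, 19, inf]

(a, b) ≡ (-8398, -95) mod (ℚ^×)²; places V = {2, 3, 5, 7, 13, 17, 19, ∞}.
(a,b)_3: α=-2, u≡2; β=-8, v≡1 (mod 3); (2|3)=-1, (1|3)=+1; sign (−1)^0·-1^-8·+1^-2 = +1.
(a,b)_2: α=-1, β=10; u≡1, v≡1 (mod 8); ε(u)ε(v)=0·0, αω(v)=-1·0, βω(u)=10·0; sum ≡ 0  ⇒  +1.
(a,b)_19: α=1, u≡15; β=1, v≡10 (mod 19); (15|19)=-1, (10|19)=-1; sign (−1)^1·-1^1·-1^1 = -1.
(a,b)_7: α=0, u≡1; β=-2, v≡3 (mod 7); (1|7)=+1, (3|7)=-1; sign (−1)^0·+1^-2·-1^0 = +1.
(a,b)_13: α=1, u≡10; β=2, v≡10 (mod 13); (10|13)=+1, (10|13)=+1; sign (−1)^0·+1^2·+1^1 = +1.
(a,b)_17: α=1, u≡13; β=2, v≡7 (mod 17); (13|17)=+1, (7|17)=-1; sign (−1)^0·+1^2·-1^1 = -1.
(a,b)_∞: sgn(-8398)=−, sgn(-95)=−, so -1.
(a,b)_5: α=2, u≡2; β=3, v≡1 (mod 5); (2|5)=-1, (1|5)=+1; sign (−1)^0·-1^3·+1^2 = -1.
|Ram(-8398, -95)| = 4, even; anisotropic at {5, 17, 19, ∞}.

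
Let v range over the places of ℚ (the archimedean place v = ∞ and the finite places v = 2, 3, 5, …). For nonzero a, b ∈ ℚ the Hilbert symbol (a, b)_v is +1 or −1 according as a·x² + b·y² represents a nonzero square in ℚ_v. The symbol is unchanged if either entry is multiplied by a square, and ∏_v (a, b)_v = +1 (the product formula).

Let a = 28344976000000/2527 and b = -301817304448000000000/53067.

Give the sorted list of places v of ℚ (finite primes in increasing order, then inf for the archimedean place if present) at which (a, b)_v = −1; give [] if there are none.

(a, b) ≡ (7, -165) mod (ℚ^×)²; places V = {2, 3, 5, 7, 11, 19, ∞}.
(a,b)_∞: sgn(7)=+, sgn(-165)=−, so +1.
(a,b)_7: α=-1, u≡4; β=-2, v≡6 (mod 7); (4|7)=+1, (6|7)=-1; sign (−1)^0·+1^-2·-1^-1 = -1.
(a,b)_5: α=6, u≡2; β=9, v≡2 (mod 5); (2|5)=-1, (2|5)=-1; sign (−1)^0·-1^9·-1^6 = -1.
(a,b)_19: α=-2, u≡17; β=-2, v≡1 (mod 19); (17|19)=+1, (1|19)=+1; sign (−1)^0·+1^-2·+1^-2 = +1.
(a,b)_11: α=6, u≡2; β=9, v≡6 (mod 11); (2|11)=-1, (6|11)=-1; sign (−1)^0·-1^9·-1^6 = -1.
(a,b)_2: α=10, β=16; u≡7, v≡3 (mod 8); ε(u)ε(v)=1·1, αω(v)=10·1, βω(u)=16·0; sum ≡ 1  ⇒  -1.
(a,b)_3: α=0, u≡1; β=-1, v≡2 (mod 3); (1|3)=+1, (2|3)=-1; sign (−1)^0·+1^-1·-1^0 = +1.
|Ram(7, -165)| = 4, even; anisotropic at {2, 5, 7, 11}.

[2, 5, 7, 11]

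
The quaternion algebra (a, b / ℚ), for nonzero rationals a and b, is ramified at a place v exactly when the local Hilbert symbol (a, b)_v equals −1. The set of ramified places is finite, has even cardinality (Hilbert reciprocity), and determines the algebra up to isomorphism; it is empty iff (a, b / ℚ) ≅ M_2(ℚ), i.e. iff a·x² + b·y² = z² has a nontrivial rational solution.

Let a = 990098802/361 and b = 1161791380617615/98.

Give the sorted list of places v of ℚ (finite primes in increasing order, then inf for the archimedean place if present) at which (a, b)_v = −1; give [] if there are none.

(a, b) ≡ (249458, 76670) mod (ℚ^×)²; places V = {2, 3, 5, 7, 11, 17, 19, 23, 29, 41, ∞}.
(a,b)_17: α=1, u≡6; β=1, v≡14 (mod 17); (6|17)=-1, (14|17)=-1; sign (−1)^0·-1^1·-1^1 = +1.
(a,b)_19: α=-2, u≡5; β=0, v≡1 (mod 19); (5|19)=+1, (1|19)=+1; sign (−1)^0·+1^0·+1^-2 = +1.
(a,b)_23: α=1, u≡12; β=2, v≡19 (mod 23); (12|23)=+1, (19|23)=-1; sign (−1)^0·+1^2·-1^1 = -1.
(a,b)_2: α=1, β=-1; u≡1, v≡7 (mod 8); ε(u)ε(v)=0·1, αω(v)=1·0, βω(u)=-1·0; sum ≡ 0  ⇒  +1.
(a,b)_11: α=1, u≡7; β=1, v≡2 (mod 11); (7|11)=-1, (2|11)=-1; sign (−1)^1·-1^1·-1^1 = -1.
(a,b)_5: α=0, u≡2; β=1, v≡1 (mod 5); (2|5)=-1, (1|5)=+1; sign (−1)^0·-1^1·+1^0 = -1.
(a,b)_41: α=0, u≡14; β=1, v≡20 (mod 41); (14|41)=-1, (20|41)=+1; sign (−1)^0·-1^1·+1^0 = -1.
(a,b)_7: α=2, u≡6; β=-2, v≡3 (mod 7); (6|7)=-1, (3|7)=-1; sign (−1)^0·-1^-2·-1^2 = +1.
(a,b)_29: α=1, u≡19; β=4, v≡22 (mod 29); (19|29)=-1, (22|29)=+1; sign (−1)^0·-1^4·+1^1 = +1.
(a,b)_3: α=4, u≡2; β=4, v≡2 (mod 3); (2|3)=-1, (2|3)=-1; sign (−1)^0·-1^4·-1^4 = +1.
(a,b)_∞: sgn(249458)=+, sgn(76670)=+, so +1.
(249458, 76670 / ℚ) ramifies at {5, 11, 23, 41}: a division algebra.

[5, 11, 23, 41]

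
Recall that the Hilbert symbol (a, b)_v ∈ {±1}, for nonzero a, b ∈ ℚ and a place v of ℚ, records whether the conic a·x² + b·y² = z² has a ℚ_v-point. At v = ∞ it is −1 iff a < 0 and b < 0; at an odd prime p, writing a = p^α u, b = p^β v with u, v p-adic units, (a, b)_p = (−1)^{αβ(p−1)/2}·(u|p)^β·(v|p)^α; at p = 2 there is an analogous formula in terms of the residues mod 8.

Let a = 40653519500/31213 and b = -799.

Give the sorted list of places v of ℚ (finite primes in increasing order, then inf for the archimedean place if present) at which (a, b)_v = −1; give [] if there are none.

(a, b) ≡ (51935, -799) mod (ℚ^×)²; places V = {2, 5, 7, 11, 13, 17, 29, 47, ∞}.
(a,b)_11: α=2, u≡9; β=0, v≡4 (mod 11); (9|11)=+1, (4|11)=+1; sign (−1)^0·+1^0·+1^2 = +1.
(a,b)_5: α=3, u≡2; β=0, v≡1 (mod 5); (2|5)=-1, (1|5)=+1; sign (−1)^0·-1^0·+1^3 = +1.
(a,b)_2: α=2, β=0; u≡7, v≡1 (mod 8); ε(u)ε(v)=1·0, αω(v)=2·0, βω(u)=0·0; sum ≡ 0  ⇒  +1.
(a,b)_17: α=1, u≡11; β=1, v≡4 (mod 17); (11|17)=-1, (4|17)=+1; sign (−1)^0·-1^1·+1^1 = -1.
(a,b)_∞: sgn(51935)=+, sgn(-799)=−, so +1.
(a,b)_13: α=-1, u≡1; β=0, v≡7 (mod 13); (1|13)=+1, (7|13)=-1; sign (−1)^0·+1^0·-1^-1 = -1.
(a,b)_7: α=-4, u≡1; β=0, v≡6 (mod 7); (1|7)=+1, (6|7)=-1; sign (−1)^0·+1^0·-1^-4 = +1.
(a,b)_29: α=2, u≡1; β=0, v≡13 (mod 29); (1|29)=+1, (13|29)=+1; sign (−1)^0·+1^0·+1^2 = +1.
(a,b)_47: α=1, u≡1; β=1, v≡30 (mod 47); (1|47)=+1, (30|47)=-1; sign (−1)^1·+1^1·-1^1 = +1.
(51935, -799 / ℚ) ramifies at {13, 17}: a division algebra.

[13, 17]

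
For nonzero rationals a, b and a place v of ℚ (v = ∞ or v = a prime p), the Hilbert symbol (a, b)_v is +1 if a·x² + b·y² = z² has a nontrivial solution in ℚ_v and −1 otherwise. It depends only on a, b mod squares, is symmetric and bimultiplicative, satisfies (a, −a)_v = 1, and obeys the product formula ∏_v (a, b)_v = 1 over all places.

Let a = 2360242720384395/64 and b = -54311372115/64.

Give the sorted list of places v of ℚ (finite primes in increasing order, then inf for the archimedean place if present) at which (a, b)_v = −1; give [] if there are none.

Mod squares: a ≡ 7395, b ≡ -533715. Check v ∈ {∞, 2, 3, 5, 7, 11, 13, 17, 23, 29}.
v=3: a=3^1·(≡2), b=3^1·(≡1) mod 3; (2|3)=-1, (1|3)=+1; (−1)^{1·1·1}·(-1)^1·(+1)^1 = +1.
v=7: a=7^2·(≡6), b=7^1·(≡5) mod 7; (6|7)=-1, (5|7)=-1; (−1)^{2·1·3}·(-1)^1·(-1)^2 = -1.
v=2: v_2(a)=-6, v_2(b)=-6; units ≡ 3, 5 (mod 8); ε·ε+αω+βω = 1·0+-6·1+-6·1 ≡ 0  ⇒  (a,b)_2 = +1.
v=23: a=23^2·(≡16), b=23^1·(≡1) mod 23; (16|23)=+1, (1|23)=+1; (−1)^{2·1·11}·(+1)^1·(+1)^2 = +1.
v=29: a=29^3·(≡9), b=29^2·(≡25) mod 29; (9|29)=+1, (25|29)=+1; (−1)^{3·2·14}·(+1)^2·(+1)^3 = +1.
v=11: a=11^4·(≡1), b=11^2·(≡4) mod 11; (1|11)=+1, (4|11)=+1; (−1)^{4·2·5}·(+1)^2·(+1)^4 = +1.
v=13: a=13^0·(≡11), b=13^1·(≡10) mod 13; (11|13)=-1, (10|13)=+1; (−1)^{0·1·6}·(-1)^1·(+1)^0 = -1.
v=17: a=17^1·(≡14), b=17^1·(≡1) mod 17; (14|17)=-1, (1|17)=+1; (−1)^{1·1·8}·(-1)^1·(+1)^1 = -1.
v=∞: 7395 > 0 and -533715 < 0  ⇒  (a,b)_∞ = +1.
v=5: a=5^1·(≡1), b=5^1·(≡3) mod 5; (1|5)=+1, (3|5)=-1; (−1)^{1·1·2}·(+1)^1·(-1)^1 = -1.
(7395, -533715 / ℚ) ramifies at {5, 7, 13, 17}: a division algebra.

[5, 7, 13, 17]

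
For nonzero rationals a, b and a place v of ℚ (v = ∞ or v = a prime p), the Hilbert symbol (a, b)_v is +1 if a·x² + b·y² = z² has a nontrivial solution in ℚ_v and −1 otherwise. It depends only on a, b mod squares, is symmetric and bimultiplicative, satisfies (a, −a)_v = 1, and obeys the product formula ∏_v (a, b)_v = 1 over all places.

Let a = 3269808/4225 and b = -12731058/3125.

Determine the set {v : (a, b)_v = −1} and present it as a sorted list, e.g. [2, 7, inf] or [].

(a, b) ≡ (3, -10) mod (ℚ^×)²; places V = {2, 3, 5, 13, 29, ∞}.
(a,b)_∞: sgn(3)=+, sgn(-10)=−, so +1.
(a,b)_3: α=5, u≡1; β=2, v≡2 (mod 3); (1|3)=+1, (2|3)=-1; sign (−1)^0·+1^2·-1^5 = -1.
(a,b)_13: α=-2, u≡4; β=0, v≡10 (mod 13); (4|13)=+1, (10|13)=+1; sign (−1)^0·+1^0·+1^-2 = +1.
(a,b)_2: α=4, β=1; u≡3, v≡3 (mod 8); ε(u)ε(v)=1·1, αω(v)=4·1, βω(u)=1·1; sum ≡ 0  ⇒  +1.
(a,b)_5: α=-2, u≡2; β=-5, v≡2 (mod 5); (2|5)=-1, (2|5)=-1; sign (−1)^0·-1^-5·-1^-2 = -1.
(a,b)_29: α=2, u≡3; β=4, v≡15 (mod 29); (3|29)=-1, (15|29)=-1; sign (−1)^0·-1^4·-1^2 = +1.
Ram(3, -10) = {3, 5}; no ℚ_3-point on the conic.

[3, 5]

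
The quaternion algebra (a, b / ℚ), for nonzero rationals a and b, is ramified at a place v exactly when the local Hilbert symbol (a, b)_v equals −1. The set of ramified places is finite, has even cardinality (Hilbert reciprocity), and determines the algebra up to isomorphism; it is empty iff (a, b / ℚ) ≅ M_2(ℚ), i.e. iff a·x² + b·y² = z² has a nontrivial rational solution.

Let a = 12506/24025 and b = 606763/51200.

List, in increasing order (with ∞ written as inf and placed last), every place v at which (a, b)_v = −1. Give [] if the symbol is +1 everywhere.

[31, 37]

(a, b) ≡ (74, 2294) mod (ℚ^×)²; places V = {2, 5, 13, 23, 31, 37, ∞}.
(a,b)_37: α=1, u≡22; β=1, v≡36 (mod 37); (22|37)=-1, (36|37)=+1; sign (−1)^0·-1^1·+1^1 = -1.
(a,b)_5: α=-2, u≡1; β=-2, v≡1 (mod 5); (1|5)=+1, (1|5)=+1; sign (−1)^0·+1^-2·+1^-2 = +1.
(a,b)_23: α=0, u≡19; β=2, v≡10 (mod 23); (19|23)=-1, (10|23)=-1; sign (−1)^0·-1^2·-1^0 = +1.
(a,b)_13: α=2, u≡9; β=0, v≡11 (mod 13); (9|13)=+1, (11|13)=-1; sign (−1)^0·+1^0·-1^2 = +1.
(a,b)_2: α=1, β=-11; u≡5, v≡3 (mod 8); ε(u)ε(v)=0·1, αω(v)=1·1, βω(u)=-11·1; sum ≡ 0  ⇒  +1.
(a,b)_31: α=-2, u≡3; β=1, v≡30 (mod 31); (3|31)=-1, (30|31)=-1; sign (−1)^0·-1^1·-1^-2 = -1.
(a,b)_∞: sgn(74)=+, sgn(2294)=+, so +1.
|Ram(74, 2294)| = 2, even; anisotropic at {31, 37}.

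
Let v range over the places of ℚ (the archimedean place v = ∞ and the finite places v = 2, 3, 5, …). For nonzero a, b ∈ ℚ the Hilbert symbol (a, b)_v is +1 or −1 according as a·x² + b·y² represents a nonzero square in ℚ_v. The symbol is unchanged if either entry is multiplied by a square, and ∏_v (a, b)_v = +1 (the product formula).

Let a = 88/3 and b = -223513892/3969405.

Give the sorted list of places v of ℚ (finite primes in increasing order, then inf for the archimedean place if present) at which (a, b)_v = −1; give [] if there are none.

Mod squares: a ≡ 66, b ≡ -85. Check v ∈ {∞, 2, 3, 5, 7, 11, 17, 37}.
v=3: a=3^-1·(≡1), b=3^-8·(≡2) mod 3; (1|3)=+1, (2|3)=-1; (−1)^{-1·-8·1}·(+1)^-8·(-1)^-1 = -1.
v=11: a=11^1·(≡10), b=11^-2·(≡1) mod 11; (10|11)=-1, (1|11)=+1; (−1)^{1·-2·5}·(-1)^-2·(+1)^1 = +1.
v=∞: 66 > 0 and -85 < 0  ⇒  (a,b)_∞ = +1.
v=5: a=5^0·(≡1), b=5^-1·(≡3) mod 5; (1|5)=+1, (3|5)=-1; (−1)^{0·-1·2}·(+1)^-1·(-1)^0 = +1.
v=2: v_2(a)=3, v_2(b)=2; units ≡ 1, 3 (mod 8); ε·ε+αω+βω = 0·1+3·1+2·0 ≡ 1  ⇒  (a,b)_2 = -1.
v=7: a=7^0·(≡6), b=7^4·(≡6) mod 7; (6|7)=-1, (6|7)=-1; (−1)^{0·4·3}·(-1)^4·(-1)^0 = +1.
v=17: a=17^0·(≡1), b=17^1·(≡11) mod 17; (1|17)=+1, (11|17)=-1; (−1)^{0·1·8}·(+1)^1·(-1)^0 = +1.
v=37: a=37^0·(≡17), b=37^2·(≡34) mod 37; (17|37)=-1, (34|37)=+1; (−1)^{0·2·18}·(-1)^2·(+1)^0 = +1.
|Ram(66, -85)| = 2, even; anisotropic at {2, 3}.

[2, 3]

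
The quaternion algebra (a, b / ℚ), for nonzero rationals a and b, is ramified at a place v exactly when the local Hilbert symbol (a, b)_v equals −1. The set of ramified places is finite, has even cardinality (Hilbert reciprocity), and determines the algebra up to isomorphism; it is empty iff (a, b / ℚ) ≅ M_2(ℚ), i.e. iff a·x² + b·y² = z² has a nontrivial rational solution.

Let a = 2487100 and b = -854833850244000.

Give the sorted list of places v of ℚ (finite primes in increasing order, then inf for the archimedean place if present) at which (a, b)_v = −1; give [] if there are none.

Mod squares: a ≡ 24871, b ≡ -2090. Check v ∈ {∞, 2, 3, 5, 7, 11, 17, 19}.
v=11: a=11^1·(≡6), b=11^3·(≡2) mod 11; (6|11)=-1, (2|11)=-1; (−1)^{1·3·5}·(-1)^3·(-1)^1 = -1.
v=17: a=17^1·(≡15), b=17^2·(≡1) mod 17; (15|17)=+1, (1|17)=+1; (−1)^{1·2·8}·(+1)^2·(+1)^1 = +1.
v=2: v_2(a)=2, v_2(b)=5; units ≡ 7, 3 (mod 8); ε·ε+αω+βω = 1·1+2·1+5·0 ≡ 1  ⇒  (a,b)_2 = -1.
v=3: a=3^0·(≡1), b=3^4·(≡1) mod 3; (1|3)=+1, (1|3)=+1; (−1)^{0·4·1}·(+1)^4·(+1)^0 = +1.
v=7: a=7^1·(≡1), b=7^0·(≡3) mod 7; (1|7)=+1, (3|7)=-1; (−1)^{1·0·3}·(+1)^0·(-1)^1 = -1.
v=5: a=5^2·(≡4), b=5^3·(≡3) mod 5; (4|5)=+1, (3|5)=-1; (−1)^{2·3·2}·(+1)^3·(-1)^2 = +1.
v=∞: 24871 > 0 and -2090 < 0  ⇒  (a,b)_∞ = +1.
v=19: a=19^1·(≡9), b=19^3·(≡9) mod 19; (9|19)=+1, (9|19)=+1; (−1)^{1·3·9}·(+1)^3·(+1)^1 = -1.
|Ram(24871, -2090)| = 4, even; anisotropic at {2, 7, 11, 19}.

[2, 7, 11, 19]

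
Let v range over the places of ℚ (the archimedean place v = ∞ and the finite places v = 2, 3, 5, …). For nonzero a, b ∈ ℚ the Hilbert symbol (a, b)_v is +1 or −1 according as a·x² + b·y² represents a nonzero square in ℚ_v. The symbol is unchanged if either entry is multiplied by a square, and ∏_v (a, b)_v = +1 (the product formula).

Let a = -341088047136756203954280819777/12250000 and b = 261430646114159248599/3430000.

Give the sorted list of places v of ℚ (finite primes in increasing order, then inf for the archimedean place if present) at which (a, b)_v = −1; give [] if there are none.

[7, 19, 23, 29, 31, 41]

Mod squares: a ≡ -519593, b ≡ 217. Check v ∈ {∞, 2, 3, 5, 7, 19, 23, 29, 31, 41}.
v=29: a=29^3·(≡13), b=29^2·(≡12) mod 29; (13|29)=+1, (12|29)=-1; (−1)^{3·2·14}·(+1)^2·(-1)^3 = -1.
v=2: v_2(a)=-4, v_2(b)=-4; units ≡ 7, 1 (mod 8); ε·ε+αω+βω = 1·0+-4·0+-4·0 ≡ 0  ⇒  (a,b)_2 = +1.
v=5: a=5^-6·(≡2), b=5^-4·(≡3) mod 5; (2|5)=-1, (3|5)=-1; (−1)^{-6·-4·2}·(-1)^-4·(-1)^-6 = +1.
v=19: a=19^3·(≡15), b=19^2·(≡2) mod 19; (15|19)=-1, (2|19)=-1; (−1)^{3·2·9}·(-1)^2·(-1)^3 = -1.
v=41: a=41^3·(≡1), b=41^2·(≡27) mod 41; (1|41)=+1, (27|41)=-1; (−1)^{3·2·20}·(+1)^2·(-1)^3 = -1.
v=31: a=31^2·(≡27), b=31^1·(≡9) mod 31; (27|31)=-1, (9|31)=+1; (−1)^{2·1·15}·(-1)^1·(+1)^2 = -1.
v=7: a=7^-2·(≡6), b=7^-3·(≡3) mod 7; (6|7)=-1, (3|7)=-1; (−1)^{-2·-3·3}·(-1)^-3·(-1)^-2 = -1.
v=3: a=3^14·(≡1), b=3^10·(≡1) mod 3; (1|3)=+1, (1|3)=+1; (−1)^{14·10·1}·(+1)^10·(+1)^14 = +1.
v=23: a=23^5·(≡1), b=23^4·(≡22) mod 23; (1|23)=+1, (22|23)=-1; (−1)^{5·4·11}·(+1)^4·(-1)^5 = -1.
v=∞: -519593 < 0 and 217 > 0  ⇒  (a,b)_∞ = +1.
Ram(-519593, 217) = {7, 19, 23, 29, 31, 41}; no ℚ_7-point on the conic.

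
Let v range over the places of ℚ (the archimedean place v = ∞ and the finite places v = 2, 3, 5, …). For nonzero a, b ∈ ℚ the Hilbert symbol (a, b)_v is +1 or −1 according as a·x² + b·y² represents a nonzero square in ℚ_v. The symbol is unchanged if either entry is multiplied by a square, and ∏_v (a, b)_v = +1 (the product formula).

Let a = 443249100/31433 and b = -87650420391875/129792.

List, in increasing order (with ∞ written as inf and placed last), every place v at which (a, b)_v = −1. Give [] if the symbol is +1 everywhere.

[2, 3]

(a, b) ≡ (323, -418209) mod (ℚ^×)²; places V = {2, 3, 5, 7, 11, 13, 17, 19, 23, 29, 43, 59, ∞}.
(a,b)_∞: sgn(323)=+, sgn(-418209)=−, so +1.
(a,b)_5: α=2, u≡3; β=4, v≡4 (mod 5); (3|5)=-1, (4|5)=+1; sign (−1)^0·-1^4·+1^2 = +1.
(a,b)_2: α=2, β=-8; u≡3, v≡7 (mod 8); ε(u)ε(v)=1·1, αω(v)=2·0, βω(u)=-8·1; sum ≡ 1  ⇒  -1.
(a,b)_19: α=1, u≡5; β=1, v≡13 (mod 19); (5|19)=+1, (13|19)=-1; sign (−1)^1·+1^1·-1^1 = +1.
(a,b)_17: α=-1, u≡15; β=2, v≡16 (mod 17); (15|17)=+1, (16|17)=+1; sign (−1)^0·+1^2·+1^-1 = +1.
(a,b)_11: α=0, u≡5; β=1, v≡10 (mod 11); (5|11)=+1, (10|11)=-1; sign (−1)^0·+1^1·-1^0 = +1.
(a,b)_13: α=0, u≡5; β=-2, v≡10 (mod 13); (5|13)=-1, (10|13)=+1; sign (−1)^0·-1^-2·+1^0 = +1.
(a,b)_7: α=2, u≡1; β=0, v≡6 (mod 7); (1|7)=+1, (6|7)=-1; sign (−1)^0·+1^0·-1^2 = +1.
(a,b)_23: α=2, u≡16; β=1, v≡15 (mod 23); (16|23)=+1, (15|23)=-1; sign (−1)^0·+1^1·-1^2 = +1.
(a,b)_29: α=0, u≡22; β=1, v≡19 (mod 29); (22|29)=+1, (19|29)=-1; sign (−1)^0·+1^1·-1^0 = +1.
(a,b)_43: α=-2, u≡42; β=0, v≡6 (mod 43); (42|43)=-1, (6|43)=+1; sign (−1)^0·-1^0·+1^-2 = +1.
(a,b)_59: α=0, u≡48; β=2, v≡43 (mod 59); (48|59)=+1, (43|59)=-1; sign (−1)^0·+1^2·-1^0 = +1.
(a,b)_3: α=2, u≡2; β=-1, v≡1 (mod 3); (2|3)=-1, (1|3)=+1; sign (−1)^0·-1^-1·+1^2 = -1.
(323, -418209 / ℚ) ramifies at {2, 3}: a division algebra.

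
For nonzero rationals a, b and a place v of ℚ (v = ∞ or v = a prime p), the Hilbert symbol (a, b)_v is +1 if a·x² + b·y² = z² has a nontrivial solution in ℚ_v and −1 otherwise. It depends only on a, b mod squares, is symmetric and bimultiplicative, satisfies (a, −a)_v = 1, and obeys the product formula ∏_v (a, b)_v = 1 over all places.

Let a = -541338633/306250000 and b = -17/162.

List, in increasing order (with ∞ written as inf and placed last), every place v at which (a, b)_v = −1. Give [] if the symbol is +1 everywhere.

(a, b) ≡ (-17, -34) mod (ℚ^×)²; places V = {2, 3, 5, 7, 11, 17, 19, ∞}.
(a,b)_2: α=-4, β=-1; u≡7, v≡7 (mod 8); ε(u)ε(v)=1·1, αω(v)=-4·0, βω(u)=-1·0; sum ≡ 1  ⇒  -1.
(a,b)_5: α=-8, u≡3; β=0, v≡4 (mod 5); (3|5)=-1, (4|5)=+1; sign (−1)^0·-1^0·+1^-8 = +1.
(a,b)_19: α=2, u≡3; β=0, v≡4 (mod 19); (3|19)=-1, (4|19)=+1; sign (−1)^0·-1^0·+1^2 = +1.
(a,b)_∞: sgn(-17)=−, sgn(-34)=−, so -1.
(a,b)_17: α=1, u≡9; β=1, v≡15 (mod 17); (9|17)=+1, (15|17)=+1; sign (−1)^0·+1^1·+1^1 = +1.
(a,b)_3: α=6, u≡1; β=-4, v≡2 (mod 3); (1|3)=+1, (2|3)=-1; sign (−1)^0·+1^-4·-1^6 = +1.
(a,b)_11: α=2, u≡3; β=0, v≡2 (mod 11); (3|11)=+1, (2|11)=-1; sign (−1)^0·+1^0·-1^2 = +1.
(a,b)_7: α=-2, u≡4; β=0, v≡4 (mod 7); (4|7)=+1, (4|7)=+1; sign (−1)^0·+1^0·+1^-2 = +1.
(-17, -34 / ℚ) ramifies at {2, ∞}: a division algebra.

[2, inf]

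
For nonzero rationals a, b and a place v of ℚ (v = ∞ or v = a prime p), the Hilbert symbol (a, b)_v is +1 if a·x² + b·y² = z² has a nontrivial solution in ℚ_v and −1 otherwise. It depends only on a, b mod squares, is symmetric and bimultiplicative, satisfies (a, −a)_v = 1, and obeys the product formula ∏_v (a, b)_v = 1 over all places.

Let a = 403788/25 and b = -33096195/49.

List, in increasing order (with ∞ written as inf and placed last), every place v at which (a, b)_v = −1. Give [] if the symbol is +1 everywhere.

(a, b) ≡ (100947, -408595) mod (ℚ^×)²; places V = {2, 3, 5, 7, 11, 17, 19, 23, ∞}.
(a,b)_19: α=1, u≡8; β=1, v≡10 (mod 19); (8|19)=-1, (10|19)=-1; sign (−1)^1·-1^1·-1^1 = -1.
(a,b)_2: α=2, β=0; u≡3, v≡5 (mod 8); ε(u)ε(v)=1·0, αω(v)=2·1, βω(u)=0·1; sum ≡ 0  ⇒  +1.
(a,b)_3: α=1, u≡1; β=4, v≡2 (mod 3); (1|3)=+1, (2|3)=-1; sign (−1)^0·+1^4·-1^1 = -1.
(a,b)_17: α=0, u≡9; β=1, v≡6 (mod 17); (9|17)=+1, (6|17)=-1; sign (−1)^0·+1^1·-1^0 = +1.
(a,b)_23: α=1, u≡15; β=1, v≡10 (mod 23); (15|23)=-1, (10|23)=-1; sign (−1)^1·-1^1·-1^1 = -1.
(a,b)_7: α=1, u≡1; β=-2, v≡1 (mod 7); (1|7)=+1, (1|7)=+1; sign (−1)^0·+1^-2·+1^1 = +1.
(a,b)_5: α=-2, u≡3; β=1, v≡4 (mod 5); (3|5)=-1, (4|5)=+1; sign (−1)^0·-1^1·+1^-2 = -1.
(a,b)_11: α=1, u≡4; β=1, v≡6 (mod 11); (4|11)=+1, (6|11)=-1; sign (−1)^1·+1^1·-1^1 = +1.
(a,b)_∞: sgn(100947)=+, sgn(-408595)=−, so +1.
|Ram(100947, -408595)| = 4, even; anisotropic at {3, 5, 19, 23}.

[3, 5, 19, 23]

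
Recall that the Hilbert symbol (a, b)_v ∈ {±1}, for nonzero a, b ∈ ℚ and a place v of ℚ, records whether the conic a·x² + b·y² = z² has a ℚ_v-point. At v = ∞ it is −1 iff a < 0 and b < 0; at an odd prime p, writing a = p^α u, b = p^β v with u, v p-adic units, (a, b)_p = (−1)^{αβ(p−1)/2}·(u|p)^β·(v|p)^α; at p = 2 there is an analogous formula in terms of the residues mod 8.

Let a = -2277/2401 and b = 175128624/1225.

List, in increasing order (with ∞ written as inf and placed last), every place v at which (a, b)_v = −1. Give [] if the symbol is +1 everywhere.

[2, 11, 19, 23]

(a, b) ≡ (-253, 19) mod (ℚ^×)²; places V = {2, 3, 5, 7, 11, 19, 23, ∞}.
(a,b)_3: α=2, u≡2; β=2, v≡1 (mod 3); (2|3)=-1, (1|3)=+1; sign (−1)^0·-1^2·+1^2 = +1.
(a,b)_19: α=0, u≡14; β=1, v≡6 (mod 19); (14|19)=-1, (6|19)=+1; sign (−1)^0·-1^1·+1^0 = -1.
(a,b)_11: α=1, u≡8; β=2, v≡2 (mod 11); (8|11)=-1, (2|11)=-1; sign (−1)^0·-1^2·-1^1 = -1.
(a,b)_2: α=0, β=4; u≡3, v≡3 (mod 8); ε(u)ε(v)=1·1, αω(v)=0·1, βω(u)=4·1; sum ≡ 1  ⇒  -1.
(a,b)_5: α=0, u≡3; β=-2, v≡1 (mod 5); (3|5)=-1, (1|5)=+1; sign (−1)^0·-1^-2·+1^0 = +1.
(a,b)_23: α=1, u≡12; β=2, v≡22 (mod 23); (12|23)=+1, (22|23)=-1; sign (−1)^0·+1^2·-1^1 = -1.
(a,b)_∞: sgn(-253)=−, sgn(19)=+, so +1.
(a,b)_7: α=-4, u≡5; β=-2, v≡5 (mod 7); (5|7)=-1, (5|7)=-1; sign (−1)^0·-1^-2·-1^-4 = +1.
(-253, 19 / ℚ) ramifies at {2, 11, 19, 23}: a division algebra.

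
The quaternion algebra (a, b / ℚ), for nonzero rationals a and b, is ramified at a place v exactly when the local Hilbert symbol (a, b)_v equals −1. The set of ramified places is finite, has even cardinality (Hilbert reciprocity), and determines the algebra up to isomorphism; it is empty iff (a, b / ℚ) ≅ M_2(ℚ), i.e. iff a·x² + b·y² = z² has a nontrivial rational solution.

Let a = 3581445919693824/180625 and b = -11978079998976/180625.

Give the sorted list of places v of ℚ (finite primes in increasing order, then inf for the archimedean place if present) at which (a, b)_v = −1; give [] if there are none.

(a, b) ≡ (88711, -50141) mod (ℚ^×)²; places V = {2, 3, 5, 7, 13, 17, 19, 23, 29, ∞}.
(a,b)_17: α=-2, u≡7; β=-2, v≡1 (mod 17); (7|17)=-1, (1|17)=+1; sign (−1)^0·-1^-2·+1^-2 = +1.
(a,b)_29: α=1, u≡8; β=1, v≡12 (mod 29); (8|29)=-1, (12|29)=-1; sign (−1)^0·-1^1·-1^1 = +1.
(a,b)_3: α=2, u≡1; β=2, v≡1 (mod 3); (1|3)=+1, (1|3)=+1; sign (−1)^0·+1^2·+1^2 = +1.
(a,b)_23: α=3, u≡12; β=2, v≡15 (mod 23); (12|23)=+1, (15|23)=-1; sign (−1)^0·+1^2·-1^3 = -1.
(a,b)_7: α=3, u≡5; β=3, v≡6 (mod 7); (5|7)=-1, (6|7)=-1; sign (−1)^1·-1^3·-1^3 = -1.
(a,b)_2: α=10, β=10; u≡7, v≡3 (mod 8); ε(u)ε(v)=1·1, αω(v)=10·1, βω(u)=10·0; sum ≡ 1  ⇒  -1.
(a,b)_19: α=1, u≡8; β=1, v≡13 (mod 19); (8|19)=-1, (13|19)=-1; sign (−1)^1·-1^1·-1^1 = -1.
(a,b)_13: α=2, u≡4; β=1, v≡10 (mod 13); (4|13)=+1, (10|13)=+1; sign (−1)^0·+1^1·+1^2 = +1.
(a,b)_∞: sgn(88711)=+, sgn(-50141)=−, so +1.
(a,b)_5: α=-4, u≡1; β=-4, v≡1 (mod 5); (1|5)=+1, (1|5)=+1; sign (−1)^0·+1^-4·+1^-4 = +1.
|Ram(88711, -50141)| = 4, even; anisotropic at {2, 7, 19, 23}.

[2, 7, 19, 23]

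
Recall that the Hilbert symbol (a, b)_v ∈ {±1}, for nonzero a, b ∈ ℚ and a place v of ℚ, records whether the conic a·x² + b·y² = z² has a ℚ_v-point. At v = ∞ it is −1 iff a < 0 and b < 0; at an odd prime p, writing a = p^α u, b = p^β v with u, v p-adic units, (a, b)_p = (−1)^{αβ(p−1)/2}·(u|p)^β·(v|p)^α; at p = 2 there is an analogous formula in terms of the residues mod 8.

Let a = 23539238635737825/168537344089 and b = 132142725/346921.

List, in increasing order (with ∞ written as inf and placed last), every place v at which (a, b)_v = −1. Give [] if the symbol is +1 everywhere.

[]

Mod squares: a ≡ 273, b ≡ 429. Check v ∈ {∞, 2, 3, 5, 7, 11, 13, 17, 19, 31, 37, 41}.
v=17: a=17^-2·(≡4), b=17^0·(≡4) mod 17; (4|17)=+1, (4|17)=+1; (−1)^{-2·0·8}·(+1)^0·(+1)^-2 = +1.
v=41: a=41^-2·(≡17), b=41^0·(≡17) mod 41; (17|41)=-1, (17|41)=-1; (−1)^{-2·0·20}·(-1)^0·(-1)^-2 = +1.
v=19: a=19^-2·(≡11), b=19^-2·(≡16) mod 19; (11|19)=+1, (16|19)=+1; (−1)^{-2·-2·9}·(+1)^-2·(+1)^-2 = +1.
v=13: a=13^5·(≡8), b=13^1·(≡7) mod 13; (8|13)=-1, (7|13)=-1; (−1)^{5·1·6}·(-1)^1·(-1)^5 = +1.
v=∞: 273 > 0 and 429 > 0  ⇒  (a,b)_∞ = +1.
v=3: a=3^7·(≡1), b=3^3·(≡2) mod 3; (1|3)=+1, (2|3)=-1; (−1)^{7·3·1}·(+1)^3·(-1)^7 = +1.
v=2: v_2(a)=0, v_2(b)=0; units ≡ 1, 5 (mod 8); ε·ε+αω+βω = 0·0+0·1+0·0 ≡ 0  ⇒  (a,b)_2 = +1.
v=11: a=11^2·(≡3), b=11^1·(≡6) mod 11; (3|11)=+1, (6|11)=-1; (−1)^{2·1·5}·(+1)^1·(-1)^2 = +1.
v=37: a=37^2·(≡18), b=37^2·(≡32) mod 37; (18|37)=-1, (32|37)=-1; (−1)^{2·2·18}·(-1)^2·(-1)^2 = +1.
v=5: a=5^2·(≡2), b=5^2·(≡4) mod 5; (2|5)=-1, (4|5)=+1; (−1)^{2·2·2}·(-1)^2·(+1)^2 = +1.
v=31: a=31^-2·(≡18), b=31^-2·(≡21) mod 31; (18|31)=+1, (21|31)=-1; (−1)^{-2·-2·15}·(+1)^-2·(-1)^-2 = +1.
v=7: a=7^1·(≡1), b=7^0·(≡1) mod 7; (1|7)=+1, (1|7)=+1; (−1)^{1·0·3}·(+1)^0·(+1)^1 = +1.
Every local symbol is +1, so the conic 273·x² + 429·y² = z² has ℚ_v-points for all v and hence a ℚ-point; (a, b / ℚ) ≅ M_2(ℚ).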